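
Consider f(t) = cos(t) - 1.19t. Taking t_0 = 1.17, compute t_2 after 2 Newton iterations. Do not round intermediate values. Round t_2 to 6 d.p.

0.662771

Newton update: t ← t − f(t)/f'(t).
f'(t) = -sin(t) - 1.19
t_0 = 1.170000: f = -1.002148, f' = -2.110751 → t_1 = 1.170000 - (-1.002148)/(-2.110751) = 0.695217
t_1 = 0.695217: f = -0.059394, f' = -1.830552 → t_2 = 0.695217 - (-0.059394)/(-1.830552) = 0.662771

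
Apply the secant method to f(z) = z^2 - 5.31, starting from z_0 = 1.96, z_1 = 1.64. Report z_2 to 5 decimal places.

f(z_0) = -1.468400, f(z_1) = -2.620400
z_2 = 1.640000 - (-2.620400)·(1.640000 - 1.960000)/(-2.620400 - (-1.468400)) = 2.367889; f(z_2) = 0.296898

2.36789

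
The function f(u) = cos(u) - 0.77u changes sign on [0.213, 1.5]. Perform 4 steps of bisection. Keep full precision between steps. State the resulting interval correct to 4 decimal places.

[0.7761, 0.8565]

f(0.213000) = 0.813391, f(1.500000) = -1.084263 (opposite signs)
step 1: m = 0.856500, f(m) = -0.004419 < 0 → root in [0.213000, 0.856500]
step 2: m = 0.534750, f(m) = 0.448639 > 0 → root in [0.534750, 0.856500]
step 3: m = 0.695625, f(m) = 0.232022 > 0 → root in [0.695625, 0.856500]
step 4: m = 0.776063, f(m) = 0.116109 > 0 → root in [0.776063, 0.856500]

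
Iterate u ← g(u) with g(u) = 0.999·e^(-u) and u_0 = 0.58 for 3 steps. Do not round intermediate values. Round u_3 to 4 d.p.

u_1 = g(0.580000) = 0.559338
u_2 = g(0.559338) = 0.571015
u_3 = g(0.571015) = 0.564387

0.5644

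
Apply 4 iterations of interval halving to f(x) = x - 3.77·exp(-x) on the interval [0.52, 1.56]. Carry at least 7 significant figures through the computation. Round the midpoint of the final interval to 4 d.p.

1.2025

f(0.520000) = -1.721342, f(1.560000) = 0.767787 (opposite signs)
step 1: m = 1.040000, f(m) = -0.292524 < 0 → root in [1.040000, 1.560000]
step 2: m = 1.300000, f(m) = 0.272555 > 0 → root in [1.040000, 1.300000]
step 3: m = 1.170000, f(m) = -0.000083 < 0 → root in [1.170000, 1.300000]
step 4: m = 1.235000, f(m) = 0.138553 > 0 → root in [1.170000, 1.235000]
Midpoint of [1.170000, 1.235000] = 1.202500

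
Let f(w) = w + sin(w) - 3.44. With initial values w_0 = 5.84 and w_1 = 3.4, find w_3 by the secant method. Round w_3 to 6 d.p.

6.693524

f(w_0) = 1.971181, f(w_1) = -0.295541
w_2 = 3.400000 - (-0.295541)·(3.400000 - 5.840000)/(-0.295541 - (1.971181)) = 3.718134; f(w_2) = -0.266994
w_3 = 3.718134 - (-0.266994)·(3.718134 - 3.400000)/(-0.266994 - (-0.295541)) = 6.693524; f(w_3) = 3.652444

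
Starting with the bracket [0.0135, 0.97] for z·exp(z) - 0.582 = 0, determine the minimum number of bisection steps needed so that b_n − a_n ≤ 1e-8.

27

Initial width b − a = 0.97 − 0.0135 = 0.956500.
After n steps the width is (b−a)/2^n; need (b−a)/2^n ≤ 1e-8.
So n ≥ log₂(0.956500/1e-8) = log₂(95650000.0000) ≈ 26.5113.
Hence n = 27.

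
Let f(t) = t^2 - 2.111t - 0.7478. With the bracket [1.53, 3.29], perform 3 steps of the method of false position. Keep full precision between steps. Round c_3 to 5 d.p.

2.40148

False-position update: c = (a·f(b) − b·f(a))/(f(b) − f(a)); replace the endpoint whose sign matches f(c).
f(1.530000) = -1.636730, f(3.290000) = 3.131110
step 1: c = 2.134182, f(c) = -0.698325 < 0 → new bracket [2.134182, 3.290000]
step 2: c = 2.344954, f(c) = -0.199189 < 0 → new bracket [2.344954, 3.290000]
step 3: c = 2.401478, f(c) = -0.050223 < 0 → new bracket [2.401478, 3.290000]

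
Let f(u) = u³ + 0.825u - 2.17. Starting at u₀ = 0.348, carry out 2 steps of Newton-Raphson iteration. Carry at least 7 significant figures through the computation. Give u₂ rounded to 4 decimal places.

1.3616

Newton update: u ← u − f(u)/f'(u).
f'(u) = 3u² + 0.825
u_0 = 0.348000: f = -1.840756, f' = 1.188312 → u_1 = 0.348000 - (-1.840756)/(1.188312) = 1.897051
u_1 = 1.897051: f = 6.222178, f' = 11.621407 → u_2 = 1.897051 - (6.222178)/(11.621407) = 1.361644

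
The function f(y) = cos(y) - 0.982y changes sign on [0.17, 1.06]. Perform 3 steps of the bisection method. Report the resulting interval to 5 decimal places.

f(0.170000) = 0.818645, f(1.060000) = -0.552048 (opposite signs)
step 1: m = 0.615000, f(m) = 0.212843 > 0 → root in [0.615000, 1.060000]
step 2: m = 0.837500, f(m) = -0.153103 < 0 → root in [0.615000, 0.837500]
step 3: m = 0.726250, f(m) = 0.034492 > 0 → root in [0.726250, 0.837500]

[0.72625, 0.83750]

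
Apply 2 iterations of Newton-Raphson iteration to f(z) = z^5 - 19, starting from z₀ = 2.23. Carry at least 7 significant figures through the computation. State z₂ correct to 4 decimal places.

1.8197

f'(z) = 5z⁴
z_0 = 2.230000: f = 36.147308, f' = 123.648672 → z_1 = 2.230000 - (36.147308)/(123.648672) = 1.937661
z_1 = 1.937661: f = 8.314244, f' = 70.482508 → z_2 = 1.937661 - (8.314244)/(70.482508) = 1.819699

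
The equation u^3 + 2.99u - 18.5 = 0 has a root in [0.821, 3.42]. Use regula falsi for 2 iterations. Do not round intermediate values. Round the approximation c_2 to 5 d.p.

2.05312

False-position update: c = (a·f(b) − b·f(a))/(f(b) − f(a)); replace the endpoint whose sign matches f(c).
f(0.821000) = -15.491822, f(3.420000) = 31.727488
step 1: c = 1.673686, f(c) = -8.807308 < 0 → new bracket [1.673686, 3.420000]
step 2: c = 2.053121, f(c) = -3.706633 < 0 → new bracket [2.053121, 3.420000]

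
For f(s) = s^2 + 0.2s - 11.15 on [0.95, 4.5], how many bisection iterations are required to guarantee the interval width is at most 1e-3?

12

Initial width b − a = 4.5 − 0.95 = 3.550000.
After n steps the width is (b−a)/2^n; need (b−a)/2^n ≤ 1e-3.
So n ≥ log₂(3.550000/1e-3) = log₂(3550.0000) ≈ 11.7936.
Hence n = 12.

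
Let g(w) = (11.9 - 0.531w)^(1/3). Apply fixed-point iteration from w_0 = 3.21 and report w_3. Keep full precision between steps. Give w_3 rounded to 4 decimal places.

w_1 = g(3.210000) = 2.168383
w_2 = g(2.168383) = 2.206906
w_3 = g(2.206906) = 2.205505

2.2055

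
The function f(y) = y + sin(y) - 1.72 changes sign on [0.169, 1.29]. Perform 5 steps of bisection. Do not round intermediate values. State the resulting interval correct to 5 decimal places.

[0.90466, 0.93969]

f(0.169000) = -1.382803, f(1.290000) = 0.530835 (opposite signs)
step 1: m = 0.729500, f(m) = -0.324003 < 0 → root in [0.729500, 1.290000]
step 2: m = 1.009750, f(m) = 0.136449 > 0 → root in [0.729500, 1.009750]
step 3: m = 0.869625, f(m) = -0.086288 < 0 → root in [0.869625, 1.009750]
step 4: m = 0.939688, f(m) = 0.027061 > 0 → root in [0.869625, 0.939688]
step 5: m = 0.904656, f(m) = -0.029131 < 0 → root in [0.904656, 0.939688]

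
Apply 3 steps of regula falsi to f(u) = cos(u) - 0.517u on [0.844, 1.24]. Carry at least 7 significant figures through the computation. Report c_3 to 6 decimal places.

f(0.844000) = 0.228131, f(1.240000) = -0.316284
step 1: c = 1.009939, f(c) = 0.009773 > 0 → new bracket [1.009939, 1.240000]
step 2: c = 1.016835, f(c) = 0.000356 > 0 → new bracket [1.016835, 1.240000]
step 3: c = 1.017086, f(c) = 0.000013 > 0 → new bracket [1.017086, 1.240000]

1.017086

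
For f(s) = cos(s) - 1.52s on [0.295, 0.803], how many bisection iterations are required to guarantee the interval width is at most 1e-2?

6

Initial width b − a = 0.803 − 0.295 = 0.508000.
After n steps the width is (b−a)/2^n; need (b−a)/2^n ≤ 1e-2.
So n ≥ log₂(0.508000/1e-2) = log₂(50.8000) ≈ 5.6668.
Hence n = 6.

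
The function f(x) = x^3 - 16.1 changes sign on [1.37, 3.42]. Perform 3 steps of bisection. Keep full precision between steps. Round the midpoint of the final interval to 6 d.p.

2.523125

f(1.370000) = -13.528647, f(3.420000) = 23.901688 (opposite signs)
step 1: m = 2.395000, f(m) = -2.362220 < 0 → root in [2.395000, 3.420000]
step 2: m = 2.907500, f(m) = 8.478715 > 0 → root in [2.395000, 2.907500]
step 3: m = 2.651250, f(m) = 2.535972 > 0 → root in [2.395000, 2.651250]
Midpoint of [2.395000, 2.651250] = 2.523125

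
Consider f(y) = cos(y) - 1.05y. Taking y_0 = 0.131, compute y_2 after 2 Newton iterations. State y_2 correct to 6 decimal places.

f'(y) = -sin(y) - 1.05
y_0 = 0.131000: f = 0.853882, f' = -1.180626 → y_1 = 0.131000 - (0.853882)/(-1.180626) = 0.854245
y_1 = 0.854245: f = -0.240169, f' = -1.804075 → y_2 = 0.854245 - (-0.240169)/(-1.804075) = 0.721119

0.721119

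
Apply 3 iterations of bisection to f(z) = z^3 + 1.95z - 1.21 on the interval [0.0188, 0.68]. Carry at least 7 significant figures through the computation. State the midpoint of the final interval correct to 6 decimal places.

f(0.018800) = -1.173333, f(0.680000) = 0.430432 (opposite signs)
step 1: m = 0.349400, f(m) = -0.486015 < 0 → root in [0.349400, 0.680000]
step 2: m = 0.514700, f(m) = -0.069983 < 0 → root in [0.514700, 0.680000]
step 3: m = 0.597350, f(m) = 0.167983 > 0 → root in [0.514700, 0.597350]
Midpoint of [0.514700, 0.597350] = 0.556025

0.556025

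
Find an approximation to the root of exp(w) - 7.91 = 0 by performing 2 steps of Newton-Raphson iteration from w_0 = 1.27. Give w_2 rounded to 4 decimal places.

2.1463

f'(w) = exp(w)
w_0 = 1.270000: f = -4.349147, f' = 3.560853 → w_1 = 1.270000 - (-4.349147)/(3.560853) = 2.491378
w_1 = 2.491378: f = 4.167910, f' = 12.077910 → w_2 = 2.491378 - (4.167910)/(12.077910) = 2.146293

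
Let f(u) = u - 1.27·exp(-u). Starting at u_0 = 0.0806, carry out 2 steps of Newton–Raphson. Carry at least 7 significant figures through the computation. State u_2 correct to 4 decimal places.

f'(u) = 1 + 1.27·exp(-u)
u_0 = 0.080600: f = -1.091055, f' = 2.171655 → u_1 = 0.080600 - (-1.091055)/(2.171655) = 0.583007
u_1 = 0.583007: f = -0.125929, f' = 1.708936 → u_2 = 0.583007 - (-0.125929)/(1.708936) = 0.656696

0.6567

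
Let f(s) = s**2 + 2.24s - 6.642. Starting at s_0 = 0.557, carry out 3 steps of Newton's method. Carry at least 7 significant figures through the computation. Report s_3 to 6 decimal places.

1.690146

f'(s) = 2s + 2.24
s_0 = 0.557000: f = -5.084071, f' = 3.354000 → s_1 = 0.557000 - (-5.084071)/(3.354000) = 2.072823
s_1 = 2.072823: f = 2.297720, f' = 6.385646 → s_2 = 2.072823 - (2.297720)/(6.385646) = 1.712997
s_2 = 1.712997: f = 0.129475, f' = 5.665995 → s_3 = 1.712997 - (0.129475)/(5.665995) = 1.690146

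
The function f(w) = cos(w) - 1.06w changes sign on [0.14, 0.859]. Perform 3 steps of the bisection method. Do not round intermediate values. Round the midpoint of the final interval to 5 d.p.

0.72419

f(0.140000) = 0.841816, f(0.859000) = -0.257345 (opposite signs)
step 1: m = 0.499500, f(m) = 0.348352 > 0 → root in [0.499500, 0.859000]
step 2: m = 0.679250, f(m) = 0.058039 > 0 → root in [0.679250, 0.859000]
step 3: m = 0.769125, f(m) = -0.096753 < 0 → root in [0.679250, 0.769125]
Midpoint of [0.679250, 0.769125] = 0.724187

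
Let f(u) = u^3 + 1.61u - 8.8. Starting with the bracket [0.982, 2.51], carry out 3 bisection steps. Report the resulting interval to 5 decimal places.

[1.74600, 1.93700]

f(0.982000) = -6.272014, f(2.510000) = 11.054351 (opposite signs)
step 1: m = 1.746000, f(m) = -0.666231 < 0 → root in [1.746000, 2.510000]
step 2: m = 2.128000, f(m) = 4.262481 > 0 → root in [1.746000, 2.128000]
step 3: m = 1.937000, f(m) = 1.586134 > 0 → root in [1.746000, 1.937000]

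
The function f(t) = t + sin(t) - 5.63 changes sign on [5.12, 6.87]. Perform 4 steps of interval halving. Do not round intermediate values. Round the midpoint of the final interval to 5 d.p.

f(5.120000) = -1.428070, f(6.870000) = 1.793711 (opposite signs)
step 1: m = 5.995000, f(m) = 0.080787 > 0 → root in [5.120000, 5.995000]
step 2: m = 5.557500, f(m) = -0.736148 < 0 → root in [5.557500, 5.995000]
step 3: m = 5.776250, f(m) = -0.339250 < 0 → root in [5.776250, 5.995000]
step 4: m = 5.885625, f(m) = -0.131545 < 0 → root in [5.885625, 5.995000]
Midpoint of [5.885625, 5.995000] = 5.940313

5.94031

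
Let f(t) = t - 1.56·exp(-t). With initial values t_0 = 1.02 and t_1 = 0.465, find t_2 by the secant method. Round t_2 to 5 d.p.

Secant update: t_(k+1) = t_k − f(t_k)·(t_k − t_(k-1))/(f(t_k) − f(t_(k-1))).
f(t_0) = 0.457472, f(t_1) = -0.514891
t_2 = 0.465000 - (-0.514891)·(0.465000 - 1.020000)/(-0.514891 - (0.457472)) = 0.758887; f(t_2) = 0.028514

0.75889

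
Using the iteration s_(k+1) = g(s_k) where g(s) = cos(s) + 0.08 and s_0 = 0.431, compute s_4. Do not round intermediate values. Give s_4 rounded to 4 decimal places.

s_1 = g(0.431000) = 0.988548
s_2 = g(0.988548) = 0.629903
s_3 = g(0.629903) = 0.888085
s_4 = g(0.888085) = 0.710899

0.7109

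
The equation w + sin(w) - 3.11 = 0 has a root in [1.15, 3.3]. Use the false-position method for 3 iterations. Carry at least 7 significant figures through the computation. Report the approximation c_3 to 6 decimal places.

3.115125

False-position update: c = (a·f(b) − b·f(a))/(f(b) − f(a)); replace the endpoint whose sign matches f(c).
f(1.150000) = -1.047236, f(3.300000) = 0.032254
step 1: c = 3.235760, f(c) = 0.031732 > 0 → new bracket [1.150000, 3.235760]
step 2: c = 3.174419, f(c) = 0.031599 > 0 → new bracket [1.150000, 3.174419]
step 3: c = 3.115125, f(c) = 0.031590 > 0 → new bracket [1.150000, 3.115125]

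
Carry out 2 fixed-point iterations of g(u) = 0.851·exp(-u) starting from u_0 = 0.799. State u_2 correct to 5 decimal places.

0.58036

u_1 = g(0.799000) = 0.382762
u_2 = g(0.382762) = 0.580361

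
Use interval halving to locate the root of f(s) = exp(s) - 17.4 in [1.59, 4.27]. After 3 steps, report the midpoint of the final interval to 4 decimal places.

f(1.590000) = -12.496251, f(4.270000) = 54.121636 (opposite signs)
step 1: m = 2.930000, f(m) = 1.327630 > 0 → root in [1.590000, 2.930000]
step 2: m = 2.260000, f(m) = -7.816911 < 0 → root in [2.260000, 2.930000]
step 3: m = 2.595000, f(m) = -4.003413 < 0 → root in [2.595000, 2.930000]
Midpoint of [2.595000, 2.930000] = 2.762500

2.7625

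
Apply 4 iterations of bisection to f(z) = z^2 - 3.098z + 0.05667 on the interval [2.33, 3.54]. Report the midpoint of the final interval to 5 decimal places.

3.04844

f(2.330000) = -1.732770, f(3.540000) = 1.621350 (opposite signs)
step 1: m = 2.935000, f(m) = -0.421735 < 0 → root in [2.935000, 3.540000]
step 2: m = 3.237500, f(m) = 0.508301 > 0 → root in [2.935000, 3.237500]
step 3: m = 3.086250, f(m) = 0.020407 > 0 → root in [2.935000, 3.086250]
step 4: m = 3.010625, f(m) = -0.206383 < 0 → root in [3.010625, 3.086250]
Midpoint of [3.010625, 3.086250] = 3.048437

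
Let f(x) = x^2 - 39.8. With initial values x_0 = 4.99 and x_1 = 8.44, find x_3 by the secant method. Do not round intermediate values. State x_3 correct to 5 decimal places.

6.27805

f(x_0) = -14.899900, f(x_1) = 31.433600
x_2 = 8.440000 - (31.433600)·(8.440000 - 4.990000)/(31.433600 - (-14.899900)) = 6.099449; f(x_2) = -2.596722
x_3 = 6.099449 - (-2.596722)·(6.099449 - 8.440000)/(-2.596722 - (31.433600)) = 6.278047; f(x_3) = -0.386121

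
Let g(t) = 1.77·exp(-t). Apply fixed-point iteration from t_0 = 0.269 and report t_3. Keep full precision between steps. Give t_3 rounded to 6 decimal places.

1.119951

t_1 = g(0.269000) = 1.352534
t_2 = g(1.352534) = 0.457694
t_3 = g(0.457694) = 1.119951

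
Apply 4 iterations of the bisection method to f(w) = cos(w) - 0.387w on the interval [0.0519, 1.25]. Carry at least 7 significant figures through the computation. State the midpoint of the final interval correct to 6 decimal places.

1.137678

f(0.051900) = 0.978568, f(1.250000) = -0.168428 (opposite signs)
step 1: m = 0.650950, f(m) = 0.543591 > 0 → root in [0.650950, 1.250000]
step 2: m = 0.950475, f(m) = 0.213463 > 0 → root in [0.950475, 1.250000]
step 3: m = 1.100237, f(m) = 0.027593 > 0 → root in [1.100237, 1.250000]
step 4: m = 1.175119, f(m) = -0.069337 < 0 → root in [1.100237, 1.175119]
Midpoint of [1.100237, 1.175119] = 1.137678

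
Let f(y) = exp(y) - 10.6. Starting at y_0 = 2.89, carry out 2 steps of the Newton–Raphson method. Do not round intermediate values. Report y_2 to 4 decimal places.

2.3676

f'(y) = exp(y)
y_0 = 2.890000: f = 7.393310, f' = 17.993310 → y_1 = 2.890000 - (7.393310)/(17.993310) = 2.479108
y_1 = 2.479108: f = 1.330616, f' = 11.930616 → y_2 = 2.479108 - (1.330616)/(11.930616) = 2.367578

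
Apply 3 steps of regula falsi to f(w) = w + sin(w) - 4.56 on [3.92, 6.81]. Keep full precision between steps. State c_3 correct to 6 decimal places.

f(3.920000) = -1.342146, f(6.810000) = 2.752782
step 1: c = 4.867221, f(c) = -0.680816 < 0 → new bracket [4.867221, 6.810000]
step 2: c = 5.252437, f(c) = -0.165248 < 0 → new bracket [5.252437, 6.810000]
step 3: c = 5.340641, f(c) = -0.028415 < 0 → new bracket [5.340641, 6.810000]

5.340641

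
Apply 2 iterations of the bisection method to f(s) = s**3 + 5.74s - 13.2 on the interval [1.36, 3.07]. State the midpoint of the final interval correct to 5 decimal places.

f(1.360000) = -2.878144, f(3.070000) = 33.356243 (opposite signs)
step 1: m = 2.215000, f(m) = 10.381388 > 0 → root in [1.360000, 2.215000]
step 2: m = 1.787500, f(m) = 2.771592 > 0 → root in [1.360000, 1.787500]
Midpoint of [1.360000, 1.787500] = 1.573750

1.57375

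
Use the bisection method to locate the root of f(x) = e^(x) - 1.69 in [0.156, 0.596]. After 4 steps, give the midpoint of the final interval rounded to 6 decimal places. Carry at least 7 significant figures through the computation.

f(0.156000) = -0.521174, f(0.596000) = 0.124845 (opposite signs)
step 1: m = 0.376000, f(m) = -0.233553 < 0 → root in [0.376000, 0.596000]
step 2: m = 0.486000, f(m) = -0.064200 < 0 → root in [0.486000, 0.596000]
step 3: m = 0.541000, f(m) = 0.027724 > 0 → root in [0.486000, 0.541000]
step 4: m = 0.513500, f(m) = -0.018870 < 0 → root in [0.513500, 0.541000]
Midpoint of [0.513500, 0.541000] = 0.527250

0.527250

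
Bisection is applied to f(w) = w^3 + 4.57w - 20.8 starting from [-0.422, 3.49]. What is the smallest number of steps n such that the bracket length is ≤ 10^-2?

9

Initial width b − a = 3.49 − -0.422 = 3.912000.
After n steps the width is (b−a)/2^n; need (b−a)/2^n ≤ 10^-2.
So n ≥ log₂(3.912000/10^-2) = log₂(391.2000) ≈ 8.6118.
Hence n = 9.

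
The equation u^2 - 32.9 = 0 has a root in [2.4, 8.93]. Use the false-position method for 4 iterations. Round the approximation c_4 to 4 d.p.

f(2.400000) = -27.140000, f(8.930000) = 46.844900
step 1: c = 4.795410, f(c) = -9.904039 < 0 → new bracket [4.795410, 8.930000]
step 2: c = 5.516995, f(c) = -2.462771 < 0 → new bracket [5.516995, 8.930000]
step 3: c = 5.687464, f(c) = -0.552753 < 0 → new bracket [5.687464, 8.930000]
step 4: c = 5.725279, f(c) = -0.121185 < 0 → new bracket [5.725279, 8.930000]

5.7253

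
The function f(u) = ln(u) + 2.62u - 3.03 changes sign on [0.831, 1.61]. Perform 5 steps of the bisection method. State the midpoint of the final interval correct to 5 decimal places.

f(0.831000) = -1.037905, f(1.610000) = 1.664434 (opposite signs)
step 1: m = 1.220500, f(m) = 0.366971 > 0 → root in [0.831000, 1.220500]
step 2: m = 1.025750, f(m) = -0.317111 < 0 → root in [1.025750, 1.220500]
step 3: m = 1.123125, f(m) = 0.028702 > 0 → root in [1.025750, 1.123125]
step 4: m = 1.074437, f(m) = -0.143176 < 0 → root in [1.074437, 1.123125]
step 5: m = 1.098781, f(m) = -0.056992 < 0 → root in [1.098781, 1.123125]
Midpoint of [1.098781, 1.123125] = 1.110953

1.11095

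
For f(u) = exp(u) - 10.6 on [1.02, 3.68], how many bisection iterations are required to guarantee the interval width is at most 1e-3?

Initial width b − a = 3.68 − 1.02 = 2.660000.
After n steps the width is (b−a)/2^n; need (b−a)/2^n ≤ 1e-3.
So n ≥ log₂(2.660000/1e-3) = log₂(2660.0000) ≈ 11.3772.
Hence n = 12.

12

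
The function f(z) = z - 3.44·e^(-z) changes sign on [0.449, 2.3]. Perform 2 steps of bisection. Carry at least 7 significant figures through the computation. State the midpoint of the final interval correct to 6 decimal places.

f(0.449000) = -1.746635, f(2.300000) = 1.955110 (opposite signs)
step 1: m = 1.374500, f(m) = 0.504297 > 0 → root in [0.449000, 1.374500]
step 2: m = 0.911750, f(m) = -0.470512 < 0 → root in [0.911750, 1.374500]
Midpoint of [0.911750, 1.374500] = 1.143125

1.143125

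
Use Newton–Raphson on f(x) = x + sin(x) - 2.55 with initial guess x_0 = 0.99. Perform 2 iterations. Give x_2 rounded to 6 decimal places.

1.546363

Newton update: x ← x − f(x)/f'(x).
f'(x) = 1 + cos(x)
x_0 = 0.990000: f = -0.723974, f' = 1.548690 → x_1 = 0.990000 - (-0.723974)/(1.548690) = 1.457475
x_1 = 1.457475: f = -0.098939, f' = 1.113079 → x_2 = 1.457475 - (-0.098939)/(1.113079) = 1.546363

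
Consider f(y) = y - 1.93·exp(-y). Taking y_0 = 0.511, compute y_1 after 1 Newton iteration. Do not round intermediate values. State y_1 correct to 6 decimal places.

f'(y) = 1 + 1.93·exp(-y)
y_0 = 0.511000: f = -0.646798, f' = 2.157798 → y_1 = 0.511000 - (-0.646798)/(2.157798) = 0.810749

0.810749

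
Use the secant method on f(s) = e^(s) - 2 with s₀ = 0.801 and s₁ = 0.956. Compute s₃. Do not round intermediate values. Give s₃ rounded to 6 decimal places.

0.694819

f(s_0) = 0.227768, f(s_1) = 0.601271
s_2 = 0.956000 - (0.601271)·(0.956000 - 0.801000)/(0.601271 - (0.227768)) = 0.706479; f(s_2) = 0.026842
s_3 = 0.706479 - (0.026842)·(0.706479 - 0.956000)/(0.026842 - (0.601271)) = 0.694819; f(s_3) = 0.003347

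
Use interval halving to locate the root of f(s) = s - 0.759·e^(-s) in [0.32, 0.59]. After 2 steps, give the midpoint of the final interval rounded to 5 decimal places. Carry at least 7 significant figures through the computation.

0.48875

f(0.320000) = -0.231147, f(0.590000) = 0.169266 (opposite signs)
step 1: m = 0.455000, f(m) = -0.026546 < 0 → root in [0.455000, 0.590000]
step 2: m = 0.522500, f(m) = 0.072386 > 0 → root in [0.455000, 0.522500]
Midpoint of [0.455000, 0.522500] = 0.488750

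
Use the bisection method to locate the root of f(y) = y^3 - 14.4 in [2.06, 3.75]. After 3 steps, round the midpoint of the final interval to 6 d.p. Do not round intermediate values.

f(2.060000) = -5.658184, f(3.750000) = 38.334375 (opposite signs)
step 1: m = 2.905000, f(m) = 10.115368 > 0 → root in [2.060000, 2.905000]
step 2: m = 2.482500, f(m) = 0.899167 > 0 → root in [2.060000, 2.482500]
step 3: m = 2.271250, f(m) = -2.683583 < 0 → root in [2.271250, 2.482500]
Midpoint of [2.271250, 2.482500] = 2.376875

2.376875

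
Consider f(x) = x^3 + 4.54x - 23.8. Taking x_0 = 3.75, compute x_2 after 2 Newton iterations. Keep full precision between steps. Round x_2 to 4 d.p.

2.4053

f'(x) = 3x^2 + 4.54
x_0 = 3.750000: f = 45.959375, f' = 46.727500 → x_1 = 3.750000 - (45.959375)/(46.727500) = 2.766438
x_1 = 2.766438: f = 9.931685, f' = 27.499544 → x_2 = 2.766438 - (9.931685)/(27.499544) = 2.405280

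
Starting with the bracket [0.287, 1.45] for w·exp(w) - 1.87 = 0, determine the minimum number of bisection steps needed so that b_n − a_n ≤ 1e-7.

24

Initial width b − a = 1.45 − 0.287 = 1.163000.
After n steps the width is (b−a)/2^n; need (b−a)/2^n ≤ 1e-7.
So n ≥ log₂(1.163000/1e-7) = log₂(11630000.0000) ≈ 23.4713.
Hence n = 24.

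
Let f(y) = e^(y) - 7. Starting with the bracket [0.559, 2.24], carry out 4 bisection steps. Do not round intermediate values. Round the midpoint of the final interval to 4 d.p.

f(0.559000) = -5.251077, f(2.240000) = 2.393331 (opposite signs)
step 1: m = 1.399500, f(m) = -2.946827 < 0 → root in [1.399500, 2.240000]
step 2: m = 1.819750, f(m) = -0.829684 < 0 → root in [1.819750, 2.240000]
step 3: m = 2.029875, f(m) = 0.613135 > 0 → root in [1.819750, 2.029875]
step 4: m = 1.924813, f(m) = -0.146137 < 0 → root in [1.924813, 2.029875]
Midpoint of [1.924813, 2.029875] = 1.977344

1.9773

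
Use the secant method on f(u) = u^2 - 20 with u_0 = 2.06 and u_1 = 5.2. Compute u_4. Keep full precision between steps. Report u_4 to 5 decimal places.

Secant update: u_(k+1) = u_k − f(u_k)·(u_k − u_(k-1))/(f(u_k) − f(u_(k-1))).
f(u_0) = -15.756400, f(u_1) = 7.040000
u_2 = 5.200000 - (7.040000)·(5.200000 - 2.060000)/(7.040000 - (-15.756400)) = 4.230303; f(u_2) = -2.104536
u_3 = 4.230303 - (-2.104536)·(4.230303 - 5.200000)/(-2.104536 - (7.040000)) = 4.453470; f(u_3) = -0.166601
u_4 = 4.453470 - (-0.166601)·(4.453470 - 4.230303)/(-0.166601 - (-2.104536)) = 4.472656; f(u_4) = 0.004650

4.47266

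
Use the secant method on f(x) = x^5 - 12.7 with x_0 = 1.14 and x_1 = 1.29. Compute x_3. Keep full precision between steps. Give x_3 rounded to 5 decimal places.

f(x_0) = -10.774585, f(x_1) = -9.127695
x_2 = 1.290000 - (-9.127695)·(1.290000 - 1.140000)/(-9.127695 - (-10.774585)) = 2.121357; f(x_2) = 30.260462
x_3 = 2.121357 - (30.260462)·(2.121357 - 1.290000)/(30.260462 - (-9.127695)) = 1.482656; f(x_3) = -5.535228

1.48266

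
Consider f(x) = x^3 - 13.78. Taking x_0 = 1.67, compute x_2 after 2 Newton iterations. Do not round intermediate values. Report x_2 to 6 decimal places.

Newton update: x ← x − f(x)/f'(x).
f'(x) = 3x^2
x_0 = 1.670000: f = -9.122537, f' = 8.366700 → x_1 = 1.670000 - (-9.122537)/(8.366700) = 2.760339
x_1 = 2.760339: f = 7.252318, f' = 22.858410 → x_2 = 2.760339 - (7.252318)/(22.858410) = 2.443067

2.443067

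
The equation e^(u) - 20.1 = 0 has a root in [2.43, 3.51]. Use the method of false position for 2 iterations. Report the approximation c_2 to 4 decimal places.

False-position update: c = (a·f(b) − b·f(a))/(f(b) − f(a)); replace the endpoint whose sign matches f(c).
f(2.430000) = -8.741118, f(3.510000) = 13.348268
step 1: c = 2.857373, f(c) = -2.684284 < 0 → new bracket [2.857373, 3.510000]
step 2: c = 2.966640, f(c) = -0.673454 < 0 → new bracket [2.966640, 3.510000]

2.9666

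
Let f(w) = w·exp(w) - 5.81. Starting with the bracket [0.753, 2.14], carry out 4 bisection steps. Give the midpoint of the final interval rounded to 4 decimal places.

f(0.753000) = -4.211110, f(2.140000) = 12.378797 (opposite signs)
step 1: m = 1.446500, f(m) = 0.335050 > 0 → root in [0.753000, 1.446500]
step 2: m = 1.099750, f(m) = -2.506994 < 0 → root in [1.099750, 1.446500]
step 3: m = 1.273125, f(m) = -1.262401 < 0 → root in [1.273125, 1.446500]
step 4: m = 1.359813, f(m) = -0.512901 < 0 → root in [1.359813, 1.446500]
Midpoint of [1.359813, 1.446500] = 1.403156

1.4032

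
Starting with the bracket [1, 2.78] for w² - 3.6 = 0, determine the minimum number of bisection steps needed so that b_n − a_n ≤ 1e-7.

Initial width b − a = 2.78 − 1 = 1.780000.
After n steps the width is (b−a)/2^n; need (b−a)/2^n ≤ 1e-7.
So n ≥ log₂(1.780000/1e-7) = log₂(17800000.0000) ≈ 24.0854.
Hence n = 25.

25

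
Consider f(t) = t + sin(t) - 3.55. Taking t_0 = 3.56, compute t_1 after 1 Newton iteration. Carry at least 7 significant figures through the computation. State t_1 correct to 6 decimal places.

8.154167

Newton update: t ← t − f(t)/f'(t).
f'(t) = 1 + cos(t)
t_0 = 3.560000: f = -0.396306, f' = 0.086263 → t_1 = 3.560000 - (-0.396306)/(0.086263) = 8.154167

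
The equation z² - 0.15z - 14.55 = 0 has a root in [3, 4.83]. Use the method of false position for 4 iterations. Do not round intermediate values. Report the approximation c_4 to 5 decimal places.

f(3.000000) = -6.000000, f(4.830000) = 8.054400
step 1: c = 3.781250, f(c) = -0.819336 < 0 → new bracket [3.781250, 4.830000]
step 2: c = 3.878084, f(c) = -0.092178 < 0 → new bracket [3.878084, 4.830000]
step 3: c = 3.888855, f(c) = -0.010137 < 0 → new bracket [3.888855, 4.830000]
step 4: c = 3.890038, f(c) = -0.001112 < 0 → new bracket [3.890038, 4.830000]

3.89004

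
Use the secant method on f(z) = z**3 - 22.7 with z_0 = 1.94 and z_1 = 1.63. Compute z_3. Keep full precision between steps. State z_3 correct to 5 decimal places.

2.50394

f(z_0) = -15.398616, f(z_1) = -18.369253
z_2 = 1.630000 - (-18.369253)·(1.630000 - 1.940000)/(-18.369253 - (-15.398616)) = 3.546918; f(z_2) = 21.922465
z_3 = 3.546918 - (21.922465)·(3.546918 - 1.630000)/(21.922465 - (-18.369253)) = 2.503935; f(z_3) = -7.001096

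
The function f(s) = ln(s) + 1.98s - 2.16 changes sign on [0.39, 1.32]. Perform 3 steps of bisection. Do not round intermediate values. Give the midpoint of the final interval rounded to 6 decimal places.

f(0.390000) = -2.329409, f(1.320000) = 0.731232 (opposite signs)
step 1: m = 0.855000, f(m) = -0.623754 < 0 → root in [0.855000, 1.320000]
step 2: m = 1.087500, f(m) = 0.077131 > 0 → root in [0.855000, 1.087500]
step 3: m = 0.971250, f(m) = -0.266096 < 0 → root in [0.971250, 1.087500]
Midpoint of [0.971250, 1.087500] = 1.029375

1.029375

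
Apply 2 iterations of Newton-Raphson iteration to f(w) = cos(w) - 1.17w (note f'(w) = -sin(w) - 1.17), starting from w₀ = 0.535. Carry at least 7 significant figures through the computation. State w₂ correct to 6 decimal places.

0.669961

w_0 = 0.535000: f = 0.234319, f' = -1.679841 → w_1 = 0.535000 - (0.234319)/(-1.679841) = 0.674489
w_1 = 0.674489: f = -0.008125, f' = -1.794498 → w_2 = 0.674489 - (-0.008125)/(-1.794498) = 0.669961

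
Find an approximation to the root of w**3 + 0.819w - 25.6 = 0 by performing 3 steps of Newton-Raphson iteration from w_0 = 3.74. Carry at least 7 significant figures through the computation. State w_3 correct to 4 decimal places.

2.8547

f'(w) = 3w**2 + 0.819
w_0 = 3.740000: f = 29.776684, f' = 42.781800 → w_1 = 3.740000 - (29.776684)/(42.781800) = 3.043987
w_1 = 3.043987: f = 5.098176, f' = 28.616573 → w_2 = 3.043987 - (5.098176)/(28.616573) = 2.865832
w_2 = 2.865832: f = 0.284186, f' = 25.457987 → w_3 = 2.865832 - (0.284186)/(25.457987) = 2.854670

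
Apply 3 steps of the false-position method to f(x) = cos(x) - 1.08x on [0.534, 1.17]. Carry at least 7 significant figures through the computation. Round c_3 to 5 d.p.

0.70502

f(0.534000) = 0.284058, f(1.170000) = -0.873448
step 1: c = 0.690078, f(c) = 0.025913 > 0 → new bracket [0.690078, 1.170000]
step 2: c = 0.703905, f(c) = 0.002103 > 0 → new bracket [0.703905, 1.170000]
step 3: c = 0.705025, f(c) = 0.000169 > 0 → new bracket [0.705025, 1.170000]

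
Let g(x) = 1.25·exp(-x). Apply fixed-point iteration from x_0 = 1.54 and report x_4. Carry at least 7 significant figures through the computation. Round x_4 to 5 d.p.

0.77312

x_1 = g(1.540000) = 0.267976
x_2 = g(0.267976) = 0.956157
x_3 = g(0.956157) = 0.480459
x_4 = g(0.480459) = 0.773124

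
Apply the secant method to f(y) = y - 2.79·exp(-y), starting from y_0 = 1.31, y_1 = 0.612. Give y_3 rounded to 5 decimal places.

Secant update: y_(k+1) = y_k − f(y_k)·(y_k − y_(k-1))/(f(y_k) − f(y_(k-1))).
f(y_0) = 0.557202, f(y_1) = -0.900920
y_2 = 0.612000 - (-0.900920)·(0.612000 - 1.310000)/(-0.900920 - (0.557202)) = 1.043269; f(y_2) = 0.060348
y_3 = 1.043269 - (0.060348)·(1.043269 - 0.612000)/(0.060348 - (-0.900920)) = 1.016194; f(y_3) = 0.006297

1.01619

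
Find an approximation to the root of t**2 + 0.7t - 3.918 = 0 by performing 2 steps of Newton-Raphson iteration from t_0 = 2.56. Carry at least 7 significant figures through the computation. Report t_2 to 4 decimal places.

Newton update: t ← t − f(t)/f'(t).
f'(t) = 2t + 0.7
t_0 = 2.560000: f = 4.427600, f' = 5.820000 → t_1 = 2.560000 - (4.427600)/(5.820000) = 1.799244
t_1 = 1.799244: f = 0.578750, f' = 4.298488 → t_2 = 1.799244 - (0.578750)/(4.298488) = 1.664604

1.6646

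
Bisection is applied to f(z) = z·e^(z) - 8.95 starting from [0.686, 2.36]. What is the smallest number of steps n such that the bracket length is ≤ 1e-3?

11

Initial width b − a = 2.36 − 0.686 = 1.674000.
After n steps the width is (b−a)/2^n; need (b−a)/2^n ≤ 1e-3.
So n ≥ log₂(1.674000/1e-3) = log₂(1674.0000) ≈ 10.7091.
Hence n = 11.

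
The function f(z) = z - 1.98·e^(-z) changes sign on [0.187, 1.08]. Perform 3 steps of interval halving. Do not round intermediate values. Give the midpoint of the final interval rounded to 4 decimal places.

0.8009

f(0.187000) = -1.455299, f(1.080000) = 0.407601 (opposite signs)
step 1: m = 0.633500, f(m) = -0.417347 < 0 → root in [0.633500, 1.080000]
step 2: m = 0.856750, f(m) = 0.016162 > 0 → root in [0.633500, 0.856750]
step 3: m = 0.745125, f(m) = -0.194731 < 0 → root in [0.745125, 0.856750]
Midpoint of [0.745125, 0.856750] = 0.800938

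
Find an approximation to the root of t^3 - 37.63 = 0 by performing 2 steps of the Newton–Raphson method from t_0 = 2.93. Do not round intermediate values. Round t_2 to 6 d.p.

f'(t) = 3t^2
t_0 = 2.930000: f = -12.476243, f' = 25.754700 → t_1 = 2.930000 - (-12.476243)/(25.754700) = 3.414426
t_1 = 3.414426: f = 2.176415, f' = 34.974912 → t_2 = 3.414426 - (2.176415)/(34.974912) = 3.352198

3.352198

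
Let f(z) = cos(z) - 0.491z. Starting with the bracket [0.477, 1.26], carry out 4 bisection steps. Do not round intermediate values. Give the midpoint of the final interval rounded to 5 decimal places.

1.03978

f(0.477000) = 0.654169, f(1.260000) = -0.312843 (opposite signs)
step 1: m = 0.868500, f(m) = 0.219539 > 0 → root in [0.868500, 1.260000]
step 2: m = 1.064250, f(m) = -0.037387 < 0 → root in [0.868500, 1.064250]
step 3: m = 0.966375, f(m) = 0.093796 > 0 → root in [0.966375, 1.064250]
step 4: m = 1.015312, f(m) = 0.028836 > 0 → root in [1.015312, 1.064250]
Midpoint of [1.015312, 1.064250] = 1.039781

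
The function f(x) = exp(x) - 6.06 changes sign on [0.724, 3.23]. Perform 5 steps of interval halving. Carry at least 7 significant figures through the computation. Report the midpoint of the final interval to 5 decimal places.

1.78122

f(0.724000) = -3.997333, f(3.230000) = 19.219657 (opposite signs)
step 1: m = 1.977000, f(m) = 1.161047 > 0 → root in [0.724000, 1.977000]
step 2: m = 1.350500, f(m) = -2.200645 < 0 → root in [1.350500, 1.977000]
step 3: m = 1.663750, f(m) = -0.780930 < 0 → root in [1.663750, 1.977000]
step 4: m = 1.820375, f(m) = 0.114173 > 0 → root in [1.663750, 1.820375]
step 5: m = 1.742062, f(m) = -0.350894 < 0 → root in [1.742062, 1.820375]
Midpoint of [1.742062, 1.820375] = 1.781219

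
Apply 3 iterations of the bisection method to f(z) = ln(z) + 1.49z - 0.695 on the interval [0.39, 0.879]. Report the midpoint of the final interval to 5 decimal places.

0.72619

f(0.390000) = -1.055509, f(0.879000) = 0.485740 (opposite signs)
step 1: m = 0.634500, f(m) = -0.204513 < 0 → root in [0.634500, 0.879000]
step 2: m = 0.756750, f(m) = 0.153835 > 0 → root in [0.634500, 0.756750]
step 3: m = 0.695625, f(m) = -0.021463 < 0 → root in [0.695625, 0.756750]
Midpoint of [0.695625, 0.756750] = 0.726187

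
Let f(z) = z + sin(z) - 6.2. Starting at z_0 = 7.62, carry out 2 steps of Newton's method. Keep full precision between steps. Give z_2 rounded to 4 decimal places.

6.2767

Newton update: z ← z − f(z)/f'(z).
f'(z) = 1 + cos(z)
z_0 = 7.620000: f = 2.392751, f' = 1.231852 → z_1 = 7.620000 - (2.392751)/(1.231852) = 5.677599
z_1 = 5.677599: f = -1.091644, f' = 1.822169 → z_2 = 5.677599 - (-1.091644)/(1.822169) = 6.276690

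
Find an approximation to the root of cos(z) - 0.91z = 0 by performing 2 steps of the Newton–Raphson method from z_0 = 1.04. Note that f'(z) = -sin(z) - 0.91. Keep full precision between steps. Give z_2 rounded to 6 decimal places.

0.780716

z_0 = 1.040000: f = -0.440180, f' = -1.772404 → z_1 = 1.040000 - (-0.440180)/(-1.772404) = 0.791648
z_1 = 0.791648: f = -0.017726, f' = -1.621512 → z_2 = 0.791648 - (-0.017726)/(-1.621512) = 0.780716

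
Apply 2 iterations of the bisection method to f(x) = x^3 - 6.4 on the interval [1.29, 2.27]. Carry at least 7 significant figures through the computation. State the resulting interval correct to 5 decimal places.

[1.78000, 2.02500]

f(1.290000) = -4.253311, f(2.270000) = 5.297083 (opposite signs)
step 1: m = 1.780000, f(m) = -0.760248 < 0 → root in [1.780000, 2.270000]
step 2: m = 2.025000, f(m) = 1.903766 > 0 → root in [1.780000, 2.025000]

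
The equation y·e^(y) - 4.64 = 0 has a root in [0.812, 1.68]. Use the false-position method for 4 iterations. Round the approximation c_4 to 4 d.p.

1.2822

f(0.812000) = -2.811044, f(1.680000) = 4.374134
step 1: c = 1.151586, f(c) = -0.997296 < 0 → new bracket [1.151586, 1.680000]
step 2: c = 1.249695, f(c) = -0.279466 < 0 → new bracket [1.249695, 1.680000]
step 3: c = 1.275536, f(c) = -0.072787 < 0 → new bracket [1.275536, 1.680000]
step 4: c = 1.282157, f(c) = -0.018589 < 0 → new bracket [1.282157, 1.680000]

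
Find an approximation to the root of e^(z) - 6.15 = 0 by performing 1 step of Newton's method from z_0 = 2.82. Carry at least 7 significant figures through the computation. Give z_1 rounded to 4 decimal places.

Newton update: z ← z − f(z)/f'(z).
f'(z) = e^(z)
z_0 = 2.820000: f = 10.626851, f' = 16.776851 → z_1 = 2.820000 - (10.626851)/(16.776851) = 2.186577

2.1866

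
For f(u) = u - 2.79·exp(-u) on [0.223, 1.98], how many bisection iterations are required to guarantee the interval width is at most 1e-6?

Initial width b − a = 1.98 − 0.223 = 1.757000.
After n steps the width is (b−a)/2^n; need (b−a)/2^n ≤ 1e-6.
So n ≥ log₂(1.757000/1e-6) = log₂(1757000.0000) ≈ 20.7447.
Hence n = 21.

21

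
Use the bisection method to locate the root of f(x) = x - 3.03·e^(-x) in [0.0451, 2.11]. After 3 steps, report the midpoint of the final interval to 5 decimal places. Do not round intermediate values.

0.94849

f(0.045100) = -2.851283, f(2.110000) = 1.742649 (opposite signs)
step 1: m = 1.077550, f(m) = 0.046051 > 0 → root in [0.045100, 1.077550]
step 2: m = 0.561325, f(m) = -1.167147 < 0 → root in [0.561325, 1.077550]
step 3: m = 0.819438, f(m) = -0.515821 < 0 → root in [0.819438, 1.077550]
Midpoint of [0.819438, 1.077550] = 0.948494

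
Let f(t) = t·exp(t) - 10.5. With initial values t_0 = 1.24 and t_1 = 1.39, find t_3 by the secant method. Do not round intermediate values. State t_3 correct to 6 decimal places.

1.726582

Secant update: t_(k+1) = t_k − f(t_k)·(t_k − t_(k-1))/(f(t_k) − f(t_(k-1))).
f(t_0) = -6.215039, f(t_1) = -4.919358
t_2 = 1.390000 - (-4.919358)·(1.390000 - 1.240000)/(-4.919358 - (-6.215039)) = 1.959510; f(t_2) = 3.404396
t_3 = 1.959510 - (3.404396)·(1.959510 - 1.390000)/(3.404396 - (-4.919358)) = 1.726582; f(t_3) = -0.794180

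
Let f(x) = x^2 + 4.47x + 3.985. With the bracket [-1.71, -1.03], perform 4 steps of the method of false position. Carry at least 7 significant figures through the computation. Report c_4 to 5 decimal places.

-1.22994

f(-1.710000) = -0.734600, f(-1.030000) = 0.441800
step 1: c = -1.285376, f(c) = -0.108439 < 0 → new bracket [-1.285376, -1.030000]
step 2: c = -1.235047, f(c) = -0.010320 < 0 → new bracket [-1.235047, -1.030000]
step 3: c = -1.230367, f(c) = -0.000938 < 0 → new bracket [-1.230367, -1.030000]
step 4: c = -1.229943, f(c) = -0.000085 < 0 → new bracket [-1.229943, -1.030000]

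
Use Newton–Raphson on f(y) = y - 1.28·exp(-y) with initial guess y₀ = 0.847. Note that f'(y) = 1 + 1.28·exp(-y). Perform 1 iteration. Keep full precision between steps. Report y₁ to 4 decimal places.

Newton update: y ← y − f(y)/f'(y).
y_0 = 0.847000: f = 0.298265, f' = 1.548735 → y_1 = 0.847000 - (0.298265)/(1.548735) = 0.654414

0.6544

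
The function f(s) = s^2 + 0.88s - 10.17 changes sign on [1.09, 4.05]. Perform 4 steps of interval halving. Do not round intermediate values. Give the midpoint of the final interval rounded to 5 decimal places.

f(1.090000) = -8.022700, f(4.050000) = 9.796500 (opposite signs)
step 1: m = 2.570000, f(m) = -1.303500 < 0 → root in [2.570000, 4.050000]
step 2: m = 3.310000, f(m) = 3.698900 > 0 → root in [2.570000, 3.310000]
step 3: m = 2.940000, f(m) = 1.060800 > 0 → root in [2.570000, 2.940000]
step 4: m = 2.755000, f(m) = -0.155575 < 0 → root in [2.755000, 2.940000]
Midpoint of [2.755000, 2.940000] = 2.847500

2.84750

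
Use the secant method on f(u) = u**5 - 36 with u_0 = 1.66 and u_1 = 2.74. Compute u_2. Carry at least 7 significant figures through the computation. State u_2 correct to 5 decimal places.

f(u_0) = -23.395070, f(u_1) = 118.437518
u_2 = 2.740000 - (118.437518)·(2.740000 - 1.660000)/(118.437518 - (-23.395070)) = 1.838144; f(u_2) = -15.015526

1.83814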